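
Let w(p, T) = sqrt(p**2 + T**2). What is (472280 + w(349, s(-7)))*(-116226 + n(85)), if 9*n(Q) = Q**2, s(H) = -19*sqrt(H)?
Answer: -490608714520/9 - 1038809*sqrt(119274)/9 ≈ -5.4552e+10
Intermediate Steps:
n(Q) = Q**2/9
w(p, T) = sqrt(T**2 + p**2)
(472280 + w(349, s(-7)))*(-116226 + n(85)) = (472280 + sqrt((-19*I*sqrt(7))**2 + 349**2))*(-116226 + (1/9)*85**2) = (472280 + sqrt((-19*I*sqrt(7))**2 + 121801))*(-116226 + (1/9)*7225) = (472280 + sqrt((-19*I*sqrt(7))**2 + 121801))*(-116226 + 7225/9) = (472280 + sqrt(-2527 + 121801))*(-1038809/9) = (472280 + sqrt(119274))*(-1038809/9) = -490608714520/9 - 1038809*sqrt(119274)/9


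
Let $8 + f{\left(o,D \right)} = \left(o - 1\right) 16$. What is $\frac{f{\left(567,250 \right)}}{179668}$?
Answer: $\frac{2262}{44917} \approx 0.05036$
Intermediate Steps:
$f{\left(o,D \right)} = -24 + 16 o$ ($f{\left(o,D \right)} = -8 + \left(o - 1\right) 16 = -8 + \left(-1 + o\right) 16 = -8 + \left(-16 + 16 o\right) = -24 + 16 o$)
$\frac{f{\left(567,250 \right)}}{179668} = \frac{-24 + 16 \cdot 567}{179668} = \left(-24 + 9072\right) \frac{1}{179668} = 9048 \cdot \frac{1}{179668} = \frac{2262}{44917}$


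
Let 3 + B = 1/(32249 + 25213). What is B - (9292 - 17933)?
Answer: 496356757/57462 ≈ 8638.0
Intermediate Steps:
B = -172385/57462 (B = -3 + 1/(32249 + 25213) = -3 + 1/57462 = -172385/57462 ≈ -3.0000)
B - (9292 - 17933) = -172385/57462 - (9292 - 17933) = -172385/57462 - 1*(-8641) = -172385/57462 + 8641 = 496356757/57462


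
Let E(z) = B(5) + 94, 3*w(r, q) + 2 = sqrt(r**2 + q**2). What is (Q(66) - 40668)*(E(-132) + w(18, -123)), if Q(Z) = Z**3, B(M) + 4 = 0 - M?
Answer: 20815828 + 246828*sqrt(1717) ≈ 3.1044e+7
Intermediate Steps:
B(M) = -4 - M (B(M) = -4 + (0 - M) = -4 - M)
w(r, q) = -2/3 + sqrt(q**2 + r**2)/3 (w(r, q) = -2/3 + sqrt(r**2 + q**2)/3 = -2/3 + sqrt(q**2 + r**2)/3)
E(z) = 85 (E(z) = (-4 - 1*5) + 94 = (-4 - 5) + 94 = -9 + 94 = 85)
(Q(66) - 40668)*(E(-132) + w(18, -123)) = (66**3 - 40668)*(85 + (-2/3 + sqrt((-123)**2 + 18**2)/3)) = (287496 - 40668)*(85 + (-2/3 + sqrt(15129 + 324)/3)) = 246828*(85 + (-2/3 + sqrt(15453)/3)) = 246828*(85 + (-2/3 + (3*sqrt(1717))/3)) = 246828*(85 + (-2/3 + sqrt(1717))) = 246828*(253/3 + sqrt(1717)) = 20815828 + 246828*sqrt(1717)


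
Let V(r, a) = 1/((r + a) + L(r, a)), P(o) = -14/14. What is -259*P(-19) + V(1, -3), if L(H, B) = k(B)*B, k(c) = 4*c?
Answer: 8807/34 ≈ 259.03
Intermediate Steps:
L(H, B) = 4*B**2 (L(H, B) = (4*B)*B = 4*B**2)
P(o) = -1 (P(o) = -14*1/14 = -1)
V(r, a) = 1/(a + r + 4*a**2) (V(r, a) = 1/((r + a) + 4*a**2) = 1/((a + r) + 4*a**2) = 1/(a + r + 4*a**2))
-259*P(-19) + V(1, -3) = -259*(-1) + 1/(-3 + 1 + 4*(-3)**2) = 259 + 1/(-3 + 1 + 4*9) = 259 + 1/(-3 + 1 + 36) = 259 + 1/34 = 8807/34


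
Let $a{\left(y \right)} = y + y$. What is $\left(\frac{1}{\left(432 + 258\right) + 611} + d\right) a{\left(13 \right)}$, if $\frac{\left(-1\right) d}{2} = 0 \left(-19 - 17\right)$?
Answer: $\frac{26}{1301} \approx 0.019985$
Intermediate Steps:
$a{\left(y \right)} = 2 y$
$d = 0$ ($d = - 2 \cdot 0 \left(-19 - 17\right) = - 2 \cdot 0 \left(-36\right) = \left(-2\right) 0 = 0$)
$\left(\frac{1}{\left(432 + 258\right) + 611} + d\right) a{\left(13 \right)} = \left(\frac{1}{\left(432 + 258\right) + 611} + 0\right) 2 \cdot 13 = \left(\frac{1}{690 + 611} + 0\right) 26 = \left(\frac{1}{1301} + 0\right) 26 = \frac{1}{1301} \cdot 26 = \frac{26}{1301}$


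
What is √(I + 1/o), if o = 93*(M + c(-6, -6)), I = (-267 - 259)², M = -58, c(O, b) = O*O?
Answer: 71*√229755570/2046 ≈ 526.00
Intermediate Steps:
c(O, b) = O²
I = 276676 (I = (-526)² = 276676)
o = -2046 (o = 93*(-58 + (-6)²) = 93*(-58 + 36) = 93*(-22) = -2046)
√(I + 1/o) = √(276676 + 1/(-2046)) = √(276676 - 1/2046) = √(566079095/2046) = 71*√229755570/2046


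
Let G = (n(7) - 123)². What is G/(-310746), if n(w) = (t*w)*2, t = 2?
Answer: -9025/310746 ≈ -0.029043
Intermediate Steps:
n(w) = 4*w (n(w) = (2*w)*2 = 4*w)
G = 9025 (G = (4*7 - 123)² = (28 - 123)² = (-95)² = 9025)
G/(-310746) = 9025/(-310746) = 9025*(-1/310746) = -9025/310746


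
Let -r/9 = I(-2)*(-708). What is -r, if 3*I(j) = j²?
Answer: -8496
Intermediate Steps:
I(j) = j²/3
r = 8496 (r = -9*(⅓)*(-2)²*(-708) = -9*(⅓)*4*(-708) = -12*(-708) = -9*(-944) = 8496)
-r = -1*8496 = -8496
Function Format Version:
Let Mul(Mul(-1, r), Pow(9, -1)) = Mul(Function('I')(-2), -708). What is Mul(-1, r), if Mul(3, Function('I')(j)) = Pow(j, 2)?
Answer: -8496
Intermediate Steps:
Function('I')(j) = Mul(Rational(1, 3), Pow(j, 2))
r = 8496 (r = Mul(-9, Mul(Mul(Rational(1, 3), Pow(-2, 2)), -708)) = Mul(-9, Mul(Mul(Rational(1, 3), 4), -708)) = Mul(-9, Mul(Rational(4, 3), -708)) = Mul(-9, -944) = 8496)
Mul(-1, r) = Mul(-1, 8496) = -8496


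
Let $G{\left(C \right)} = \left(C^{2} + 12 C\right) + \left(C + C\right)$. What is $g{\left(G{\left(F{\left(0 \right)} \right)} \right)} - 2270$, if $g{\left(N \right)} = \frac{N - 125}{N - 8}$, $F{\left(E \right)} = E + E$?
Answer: $- \frac{18035}{8} \approx -2254.4$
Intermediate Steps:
$F{\left(E \right)} = 2 E$
$G{\left(C \right)} = C^{2} + 14 C$ ($G{\left(C \right)} = \left(C^{2} + 12 C\right) + 2 C = C^{2} + 14 C$)
$g{\left(N \right)} = \frac{-125 + N}{-8 + N}$
$g{\left(G{\left(F{\left(0 \right)} \right)} \right)} - 2270 = \frac{-125 + 2 \cdot 0 \left(14 + 2 \cdot 0\right)}{-8 + 2 \cdot 0 \left(14 + 2 \cdot 0\right)} - 2270 = \frac{-125 + 0 \left(14 + 0\right)}{-8 + 0 \left(14 + 0\right)} - 2270 = \frac{-125 + 0 \cdot 14}{-8 + 0 \cdot 14} - 2270 = \frac{-125 + 0}{-8 + 0} - 2270 = \frac{1}{-8} \left(-125\right) - 2270 = \left(- \frac{1}{8}\right) \left(-125\right) - 2270 = \frac{125}{8} - 2270 = - \frac{18035}{8}$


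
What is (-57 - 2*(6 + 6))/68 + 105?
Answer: 7059/68 ≈ 103.81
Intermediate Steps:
(-57 - 2*(6 + 6))/68 + 105 = (-57 - 2*12)/68 + 105 = (-57 - 1*24)/68 + 105 = (-57 - 24)/68 + 105 = (1/68)*(-81) + 105 = -81/68 + 105 = 7059/68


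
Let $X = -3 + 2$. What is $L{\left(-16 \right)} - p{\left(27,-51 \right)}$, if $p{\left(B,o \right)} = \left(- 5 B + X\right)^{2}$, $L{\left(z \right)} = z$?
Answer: $-18512$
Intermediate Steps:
$X = -1$
$p{\left(B,o \right)} = \left(-1 - 5 B\right)^{2}$ ($p{\left(B,o \right)} = \left(- 5 B - 1\right)^{2} = \left(-1 - 5 B\right)^{2}$)
$L{\left(-16 \right)} - p{\left(27,-51 \right)} = -16 - \left(1 + 5 \cdot 27\right)^{2} = -16 - \left(1 + 135\right)^{2} = -16 - 136^{2} = -16 - 18496 = -18512$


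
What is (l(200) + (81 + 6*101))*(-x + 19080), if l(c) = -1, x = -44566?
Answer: 43661156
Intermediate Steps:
(l(200) + (81 + 6*101))*(-x + 19080) = (-1 + (81 + 6*101))*(-1*(-44566) + 19080) = (-1 + (81 + 606))*(44566 + 19080) = (-1 + 687)*63646 = 686*63646 = 43661156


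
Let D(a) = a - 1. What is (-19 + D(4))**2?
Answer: 256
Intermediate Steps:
D(a) = -1 + a
(-19 + D(4))**2 = (-19 + (-1 + 4))**2 = (-19 + 3)**2 = (-16)**2 = 256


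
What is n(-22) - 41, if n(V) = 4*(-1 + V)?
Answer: -133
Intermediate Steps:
n(V) = -4 + 4*V
n(-22) - 41 = (-4 + 4*(-22)) - 41 = (-4 - 88) - 41 = -92 - 41 = -133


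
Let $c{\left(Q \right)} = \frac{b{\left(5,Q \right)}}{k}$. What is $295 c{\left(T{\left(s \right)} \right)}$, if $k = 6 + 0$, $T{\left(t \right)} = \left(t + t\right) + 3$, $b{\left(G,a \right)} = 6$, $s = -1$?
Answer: $295$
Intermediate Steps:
$T{\left(t \right)} = 3 + 2 t$ ($T{\left(t \right)} = 2 t + 3 = 3 + 2 t$)
$k = 6$
$c{\left(Q \right)} = 1$ ($c{\left(Q \right)} = \frac{6}{6} = 6 \cdot \frac{1}{6} = 1$)
$295 c{\left(T{\left(s \right)} \right)} = 295 \cdot 1 = 295$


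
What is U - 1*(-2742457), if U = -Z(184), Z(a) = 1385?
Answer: 2741072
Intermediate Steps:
U = -1385 (U = -1*1385 = -1385)
U - 1*(-2742457) = -1385 - 1*(-2742457) = -1385 + 2742457 = 2741072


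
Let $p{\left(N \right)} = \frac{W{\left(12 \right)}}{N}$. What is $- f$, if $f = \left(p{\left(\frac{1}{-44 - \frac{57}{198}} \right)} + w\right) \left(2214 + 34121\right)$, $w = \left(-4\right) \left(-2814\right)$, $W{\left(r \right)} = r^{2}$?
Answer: $- \frac{1949881440}{11} \approx -1.7726 \cdot 10^{8}$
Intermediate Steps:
$p{\left(N \right)} = \frac{144}{N}$ ($p{\left(N \right)} = \frac{12^{2}}{N} = \frac{144}{N}$)
$w = 11256$
$f = \frac{1949881440}{11}$ ($f = \left(\frac{144}{\frac{1}{-44 - \frac{57}{198}}} + 11256\right) \left(2214 + 34121\right) = \left(\frac{144}{\frac{1}{-44 - \frac{19}{66}}} + 11256\right) 36335 = \left(\frac{144}{\frac{1}{- \frac{2923}{66}}} + 11256\right) 36335 = \left(\frac{144}{- \frac{66}{2923}} + 11256\right) 36335 = \left(144 \left(- \frac{2923}{66}\right) + 11256\right) 36335 = \left(- \frac{70152}{11} + 11256\right) 36335 = \frac{53664}{11} \cdot 36335 = \frac{1949881440}{11} \approx 1.7726 \cdot 10^{8}$)
$- f = \left(-1\right) \frac{1949881440}{11} = - \frac{1949881440}{11}$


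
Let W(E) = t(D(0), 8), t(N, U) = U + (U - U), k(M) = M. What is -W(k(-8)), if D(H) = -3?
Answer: -8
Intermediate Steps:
t(N, U) = U (t(N, U) = U + 0 = U)
W(E) = 8
-W(k(-8)) = -1*8 = -8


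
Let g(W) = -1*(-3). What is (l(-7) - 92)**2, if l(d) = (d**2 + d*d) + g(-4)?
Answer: 81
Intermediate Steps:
g(W) = 3
l(d) = 3 + 2*d**2 (l(d) = (d**2 + d*d) + 3 = (d**2 + d**2) + 3 = 2*d**2 + 3 = 3 + 2*d**2)
(l(-7) - 92)**2 = ((3 + 2*(-7)**2) - 92)**2 = ((3 + 2*49) - 92)**2 = ((3 + 98) - 92)**2 = (101 - 92)**2 = 9**2 = 81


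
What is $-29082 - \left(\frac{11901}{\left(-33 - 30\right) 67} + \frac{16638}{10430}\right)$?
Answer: $- \frac{4354700762}{149745} \approx -29081.0$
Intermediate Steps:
$-29082 - \left(\frac{11901}{\left(-33 - 30\right) 67} + \frac{16638}{10430}\right) = -29082 - \left(\frac{11901}{\left(-63\right) 67} + 16638 \cdot \frac{1}{10430}\right) = -29082 - \left(\frac{11901}{-4221} + \frac{8319}{5215}\right) = -29082 - \left(11901 \left(- \frac{1}{4221}\right) + \frac{8319}{5215}\right) = -29082 - \left(- \frac{3967}{1407} + \frac{8319}{5215}\right) = -29082 - - \frac{183328}{149745} = -29082 + \frac{183328}{149745} = - \frac{4354700762}{149745}$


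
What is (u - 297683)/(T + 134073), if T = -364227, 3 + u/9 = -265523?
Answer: 2687417/230154 ≈ 11.677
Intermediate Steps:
u = -2389734 (u = -27 + 9*(-265523) = -27 - 2389707 = -2389734)
(u - 297683)/(T + 134073) = (-2389734 - 297683)/(-364227 + 134073) = -2687417/(-230154) = -2687417*(-1/230154) = 2687417/230154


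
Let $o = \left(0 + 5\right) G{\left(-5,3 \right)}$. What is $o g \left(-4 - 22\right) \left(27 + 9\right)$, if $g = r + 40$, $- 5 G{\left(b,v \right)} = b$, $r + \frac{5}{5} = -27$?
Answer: $-56160$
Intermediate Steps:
$r = -28$ ($r = -1 - 27 = -28$)
$G{\left(b,v \right)} = - \frac{b}{5}$
$o = 5$ ($o = \left(0 + 5\right) \left(\left(- \frac{1}{5}\right) \left(-5\right)\right) = 5 \cdot 1 = 5$)
$g = 12$ ($g = -28 + 40 = 12$)
$o g \left(-4 - 22\right) \left(27 + 9\right) = 5 \cdot 12 \left(-4 - 22\right) \left(27 + 9\right) = 60 \left(\left(-26\right) 36\right) = 60 \left(-936\right) = -56160$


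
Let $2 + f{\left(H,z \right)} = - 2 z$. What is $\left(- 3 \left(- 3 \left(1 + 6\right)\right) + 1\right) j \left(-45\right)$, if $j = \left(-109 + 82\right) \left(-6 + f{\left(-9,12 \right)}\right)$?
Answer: $-2488320$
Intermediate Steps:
$f{\left(H,z \right)} = -2 - 2 z$
$j = 864$ ($j = \left(-109 + 82\right) \left(-6 - 26\right) = - 27 \left(-6 - 26\right) = \left(-27\right) \left(-32\right) = 864$)
$\left(- 3 \left(- 3 \left(1 + 6\right)\right) + 1\right) j \left(-45\right) = \left(- 3 \left(- 3 \left(1 + 6\right)\right) + 1\right) 864 \left(-45\right) = \left(- 3 \left(\left(-3\right) 7\right) + 1\right) \left(-38880\right) = \left(\left(-3\right) \left(-21\right) + 1\right) \left(-38880\right) = \left(63 + 1\right) \left(-38880\right) = 64 \left(-38880\right) = -2488320$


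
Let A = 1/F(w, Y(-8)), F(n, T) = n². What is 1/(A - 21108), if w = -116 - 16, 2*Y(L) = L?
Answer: -17424/367785791 ≈ -4.7375e-5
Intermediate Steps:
Y(L) = L/2
w = -132
A = 1/17424 (A = 1/((-132)²) = 1/17424 ≈ 5.7392e-5)
1/(A - 21108) = 1/(1/17424 - 21108) = 1/(-367785791/17424) = -17424/367785791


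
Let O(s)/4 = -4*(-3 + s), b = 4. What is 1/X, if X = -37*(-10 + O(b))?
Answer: 1/962 ≈ 0.0010395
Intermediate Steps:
O(s) = 48 - 16*s (O(s) = 4*(-4*(-3 + s)) = 4*(12 - 4*s) = 48 - 16*s)
X = 962 (X = -37*(-10 + (48 - 16*4)) = -37*(-10 + (48 - 64)) = -37*(-10 - 16) = -37*(-26) = 962)
1/X = 1/962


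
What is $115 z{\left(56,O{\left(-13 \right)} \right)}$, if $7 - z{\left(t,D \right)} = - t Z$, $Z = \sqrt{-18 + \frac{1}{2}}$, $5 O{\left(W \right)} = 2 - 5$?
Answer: $805 + 3220 i \sqrt{70} \approx 805.0 + 26940.0 i$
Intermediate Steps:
$O{\left(W \right)} = - \frac{3}{5}$ ($O{\left(W \right)} = \frac{2 - 5}{5} = \frac{1}{5} \left(-3\right) = - \frac{3}{5}$)
$Z = \frac{i \sqrt{70}}{2}$ ($Z = \sqrt{-18 + \frac{1}{2}} = \sqrt{- \frac{35}{2}} = \frac{i \sqrt{70}}{2} \approx 4.1833 i$)
$z{\left(t,D \right)} = 7 + \frac{i t \sqrt{70}}{2}$ ($z{\left(t,D \right)} = 7 - - t \frac{i \sqrt{70}}{2} = 7 - - \frac{i t \sqrt{70}}{2} = 7 + \frac{i t \sqrt{70}}{2}$)
$115 z{\left(56,O{\left(-13 \right)} \right)} = 115 \left(7 + \frac{1}{2} i 56 \sqrt{70}\right) = 115 \left(7 + 28 i \sqrt{70}\right) = 805 + 3220 i \sqrt{70}$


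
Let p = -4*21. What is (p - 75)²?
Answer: 25281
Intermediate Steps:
p = -84
(p - 75)² = (-84 - 75)² = (-159)² = 25281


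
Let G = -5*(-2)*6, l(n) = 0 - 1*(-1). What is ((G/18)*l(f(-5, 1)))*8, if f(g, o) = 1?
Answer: 80/3 ≈ 26.667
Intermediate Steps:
l(n) = 1 (l(n) = 0 + 1 = 1)
G = 60 (G = 10*6 = 60)
((G/18)*l(f(-5, 1)))*8 = ((60/18)*1)*8 = ((60*(1/18))*1)*8 = ((10/3)*1)*8 = (10/3)*8 = 80/3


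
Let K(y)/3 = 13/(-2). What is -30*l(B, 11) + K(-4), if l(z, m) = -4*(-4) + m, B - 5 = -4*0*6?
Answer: -1659/2 ≈ -829.50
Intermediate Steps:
B = 5 (B = 5 - 4*0*6 = 5 + 0*6 = 5 + 0 = 5)
K(y) = -39/2 (K(y) = 3*(13/(-2)) = 3*(13*(-1/2)) = 3*(-13/2) = -39/2)
l(z, m) = 16 + m
-30*l(B, 11) + K(-4) = -30*(16 + 11) - 39/2 = -30*27 - 39/2 = -810 - 39/2 = -1659/2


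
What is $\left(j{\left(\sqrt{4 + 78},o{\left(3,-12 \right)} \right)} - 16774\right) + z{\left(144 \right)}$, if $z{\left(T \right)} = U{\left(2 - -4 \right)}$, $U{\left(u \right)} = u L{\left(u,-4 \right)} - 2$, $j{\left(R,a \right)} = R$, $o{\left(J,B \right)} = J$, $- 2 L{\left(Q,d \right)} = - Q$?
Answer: $-16758 + \sqrt{82} \approx -16749.0$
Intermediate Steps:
$L{\left(Q,d \right)} = \frac{Q}{2}$ ($L{\left(Q,d \right)} = - \frac{\left(-1\right) Q}{2} = \frac{Q}{2}$)
$U{\left(u \right)} = -2 + \frac{u^{2}}{2}$ ($U{\left(u \right)} = u \frac{u}{2} - 2 = \frac{u^{2}}{2} - 2 = -2 + \frac{u^{2}}{2}$)
$z{\left(T \right)} = 16$ ($z{\left(T \right)} = -2 + \frac{\left(2 - -4\right)^{2}}{2} = -2 + \frac{\left(2 + 4\right)^{2}}{2} = -2 + \frac{6^{2}}{2} = -2 + \frac{1}{2} \cdot 36 = -2 + 18 = 16$)
$\left(j{\left(\sqrt{4 + 78},o{\left(3,-12 \right)} \right)} - 16774\right) + z{\left(144 \right)} = \left(\sqrt{4 + 78} - 16774\right) + 16 = \left(\sqrt{82} - 16774\right) + 16 = \left(-16774 + \sqrt{82}\right) + 16 = -16758 + \sqrt{82}$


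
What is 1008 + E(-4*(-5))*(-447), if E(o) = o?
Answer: -7932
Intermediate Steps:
1008 + E(-4*(-5))*(-447) = 1008 - 4*(-5)*(-447) = 1008 + 20*(-447) = 1008 - 8940 = -7932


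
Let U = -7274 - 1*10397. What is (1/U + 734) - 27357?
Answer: -470455034/17671 ≈ -26623.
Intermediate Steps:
U = -17671 (U = -7274 - 10397 = -17671)
(1/U + 734) - 27357 = (1/(-17671) + 734) - 27357 = (-1/17671 + 734) - 27357 = 12970513/17671 - 27357 = -470455034/17671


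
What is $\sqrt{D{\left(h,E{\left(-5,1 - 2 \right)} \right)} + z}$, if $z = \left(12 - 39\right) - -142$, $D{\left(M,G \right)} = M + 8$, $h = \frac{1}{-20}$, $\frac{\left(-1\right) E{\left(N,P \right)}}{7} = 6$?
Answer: $\frac{\sqrt{12295}}{10} \approx 11.088$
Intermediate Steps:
$E{\left(N,P \right)} = -42$ ($E{\left(N,P \right)} = \left(-7\right) 6 = -42$)
$h = - \frac{1}{20} \approx -0.05$
$D{\left(M,G \right)} = 8 + M$
$z = 115$ ($z = \left(12 - 39\right) + 142 = -27 + 142 = 115$)
$\sqrt{D{\left(h,E{\left(-5,1 - 2 \right)} \right)} + z} = \sqrt{\left(8 - \frac{1}{20}\right) + 115} = \sqrt{\frac{159}{20} + 115} = \sqrt{\frac{2459}{20}} = \frac{\sqrt{12295}}{10}$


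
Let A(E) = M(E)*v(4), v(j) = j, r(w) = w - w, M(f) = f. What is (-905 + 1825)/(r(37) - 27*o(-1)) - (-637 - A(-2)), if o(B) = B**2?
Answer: 16063/27 ≈ 594.93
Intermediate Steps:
r(w) = 0
A(E) = 4*E (A(E) = E*4 = 4*E)
(-905 + 1825)/(r(37) - 27*o(-1)) - (-637 - A(-2)) = (-905 + 1825)/(0 - 27*(-1)**2) - (-637 - 4*(-2)) = 920/(0 - 27*1) - (-637 - 1*(-8)) = 920/(0 - 27) - (-637 + 8) = 920/(-27) - 1*(-629) = 920*(-1/27) + 629 = -920/27 + 629 = 16063/27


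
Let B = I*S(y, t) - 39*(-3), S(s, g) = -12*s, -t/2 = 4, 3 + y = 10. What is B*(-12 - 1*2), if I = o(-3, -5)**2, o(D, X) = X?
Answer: 27762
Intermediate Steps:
y = 7 (y = -3 + 10 = 7)
t = -8 (t = -2*4 = -8)
I = 25 (I = (-5)**2 = 25)
B = -1983 (B = 25*(-12*7) - 39*(-3) = 25*(-84) - 1*(-117) = -2100 + 117 = -1983)
B*(-12 - 1*2) = -1983*(-12 - 1*2) = -1983*(-12 - 2) = -1983*(-14) = 27762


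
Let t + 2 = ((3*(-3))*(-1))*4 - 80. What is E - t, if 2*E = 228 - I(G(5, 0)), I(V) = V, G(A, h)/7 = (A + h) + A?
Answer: 125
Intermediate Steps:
G(A, h) = 7*h + 14*A (G(A, h) = 7*((A + h) + A) = 7*(h + 2*A) = 7*h + 14*A)
E = 79 (E = (228 - (7*0 + 14*5))/2 = (228 - (0 + 70))/2 = (228 - 1*70)/2 = (228 - 70)/2 = (½)*158 = 79)
t = -46 (t = -2 + (((3*(-3))*(-1))*4 - 80) = -2 + (-9*(-1)*4 - 80) = -2 + (9*4 - 80) = -2 + (36 - 80) = -2 - 44 = -46)
E - t = 79 - 1*(-46) = 79 + 46 = 125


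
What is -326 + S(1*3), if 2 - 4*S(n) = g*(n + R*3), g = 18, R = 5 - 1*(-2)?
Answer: -867/2 ≈ -433.50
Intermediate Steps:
R = 7 (R = 5 + 2 = 7)
S(n) = -94 - 9*n/2 (S(n) = ½ - 9*(n + 7*3)/2 = ½ - 9*(n + 21)/2 = ½ - 9*(21 + n)/2 = ½ - (378 + 18*n)/4 = ½ + (-189/2 - 9*n/2) = -94 - 9*n/2)
-326 + S(1*3) = -326 + (-94 - 9*3/2) = -326 + (-94 - 9/2*3) = -326 + (-94 - 27/2) = -326 - 215/2 = -867/2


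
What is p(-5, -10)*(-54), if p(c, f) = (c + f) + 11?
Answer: 216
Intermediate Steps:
p(c, f) = 11 + c + f
p(-5, -10)*(-54) = (11 - 5 - 10)*(-54) = -4*(-54) = 216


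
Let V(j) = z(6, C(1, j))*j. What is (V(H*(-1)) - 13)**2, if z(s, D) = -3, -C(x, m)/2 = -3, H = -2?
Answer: 361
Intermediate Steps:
C(x, m) = 6 (C(x, m) = -2*(-3) = 6)
V(j) = -3*j
(V(H*(-1)) - 13)**2 = (-(-6)*(-1) - 13)**2 = (-3*2 - 13)**2 = (-6 - 13)**2 = (-19)**2 = 361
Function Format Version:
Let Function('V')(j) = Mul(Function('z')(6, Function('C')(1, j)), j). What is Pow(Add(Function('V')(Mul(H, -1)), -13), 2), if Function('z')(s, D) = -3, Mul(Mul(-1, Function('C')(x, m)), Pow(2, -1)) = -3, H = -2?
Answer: 361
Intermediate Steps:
Function('C')(x, m) = 6 (Function('C')(x, m) = Mul(-2, -3) = 6)
Function('V')(j) = Mul(-3, j)
Pow(Add(Function('V')(Mul(H, -1)), -13), 2) = Pow(Add(Mul(-3, Mul(-2, -1)), -13), 2) = Pow(Add(Mul(-3, 2), -13), 2) = Pow(Add(-6, -13), 2) = Pow(-19, 2) = 361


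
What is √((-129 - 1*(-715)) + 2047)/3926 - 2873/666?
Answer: -2873/666 + √2633/3926 ≈ -4.3007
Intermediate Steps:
√((-129 - 1*(-715)) + 2047)/3926 - 2873/666 = √((-129 + 715) + 2047)*(1/3926) - 2873*1/666 = √(586 + 2047)*(1/3926) - 2873/666 = √2633*(1/3926) - 2873/666 = √2633/3926 - 2873/666 = -2873/666 + √2633/3926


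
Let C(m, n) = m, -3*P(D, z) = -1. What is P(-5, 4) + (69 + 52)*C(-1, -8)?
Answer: -362/3 ≈ -120.67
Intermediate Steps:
P(D, z) = ⅓ (P(D, z) = -⅓*(-1) = ⅓)
P(-5, 4) + (69 + 52)*C(-1, -8) = ⅓ + (69 + 52)*(-1) = ⅓ + 121*(-1) = ⅓ - 121 = -362/3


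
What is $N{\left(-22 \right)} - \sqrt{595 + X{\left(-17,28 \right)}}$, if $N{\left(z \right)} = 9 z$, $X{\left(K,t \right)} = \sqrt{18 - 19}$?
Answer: $-198 - \sqrt{595 + i} \approx -222.39 - 0.020498 i$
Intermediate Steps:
$X{\left(K,t \right)} = i$ ($X{\left(K,t \right)} = \sqrt{-1} = i$)
$N{\left(-22 \right)} - \sqrt{595 + X{\left(-17,28 \right)}} = 9 \left(-22\right) - \sqrt{595 + i} = -198 - \sqrt{595 + i}$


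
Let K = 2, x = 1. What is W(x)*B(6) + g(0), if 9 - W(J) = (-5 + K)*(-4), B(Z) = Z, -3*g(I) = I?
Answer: -18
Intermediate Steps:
g(I) = -I/3
W(J) = -3 (W(J) = 9 - (-5 + 2)*(-4) = 9 - (-3)*(-4) = 9 - 1*12 = 9 - 12 = -3)
W(x)*B(6) + g(0) = -3*6 - ⅓*0 = -18 + 0 = -18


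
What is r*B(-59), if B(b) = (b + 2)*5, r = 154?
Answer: -43890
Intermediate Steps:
B(b) = 10 + 5*b (B(b) = (2 + b)*5 = 10 + 5*b)
r*B(-59) = 154*(10 + 5*(-59)) = 154*(10 - 295) = 154*(-285) = -43890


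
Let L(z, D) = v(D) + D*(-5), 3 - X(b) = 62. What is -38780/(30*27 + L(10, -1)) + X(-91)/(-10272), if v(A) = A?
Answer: -199150067/4180704 ≈ -47.636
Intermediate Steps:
X(b) = -59 (X(b) = 3 - 1*62 = 3 - 62 = -59)
L(z, D) = -4*D (L(z, D) = D + D*(-5) = D - 5*D = -4*D)
-38780/(30*27 + L(10, -1)) + X(-91)/(-10272) = -38780/(30*27 - 4*(-1)) - 59/(-10272) = -38780/(810 + 4) - 59*(-1/10272) = -38780/814 + 59/10272 = -38780*1/814 + 59/10272 = -19390/407 + 59/10272 = -199150067/4180704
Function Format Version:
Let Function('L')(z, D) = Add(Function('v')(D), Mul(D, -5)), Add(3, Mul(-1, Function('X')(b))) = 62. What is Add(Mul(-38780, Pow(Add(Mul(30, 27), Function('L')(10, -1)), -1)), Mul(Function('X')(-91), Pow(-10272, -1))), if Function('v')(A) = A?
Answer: Rational(-199150067, 4180704) ≈ -47.636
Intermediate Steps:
Function('X')(b) = -59 (Function('X')(b) = Add(3, Mul(-1, 62)) = Add(3, -62) = -59)
Function('L')(z, D) = Mul(-4, D) (Function('L')(z, D) = Add(D, Mul(D, -5)) = Add(D, Mul(-5, D)) = Mul(-4, D))
Add(Mul(-38780, Pow(Add(Mul(30, 27), Function('L')(10, -1)), -1)), Mul(Function('X')(-91), Pow(-10272, -1))) = Add(Mul(-38780, Pow(Add(Mul(30, 27), Mul(-4, -1)), -1)), Mul(-59, Pow(-10272, -1))) = Add(Mul(-38780, Pow(Add(810, 4), -1)), Mul(-59, Rational(-1, 10272))) = Add(Mul(-38780, Pow(814, -1)), Rational(59, 10272)) = Add(Mul(-38780, Rational(1, 814)), Rational(59, 10272)) = Add(Rational(-19390, 407), Rational(59, 10272)) = Rational(-199150067, 4180704)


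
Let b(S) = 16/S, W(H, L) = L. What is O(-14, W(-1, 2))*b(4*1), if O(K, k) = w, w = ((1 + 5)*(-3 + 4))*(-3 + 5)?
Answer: 48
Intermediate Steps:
w = 12 (w = (6*1)*2 = 6*2 = 12)
O(K, k) = 12
O(-14, W(-1, 2))*b(4*1) = 12*(16/((4*1))) = 12*(16/4) = 12*(16*(¼)) = 12*4 = 48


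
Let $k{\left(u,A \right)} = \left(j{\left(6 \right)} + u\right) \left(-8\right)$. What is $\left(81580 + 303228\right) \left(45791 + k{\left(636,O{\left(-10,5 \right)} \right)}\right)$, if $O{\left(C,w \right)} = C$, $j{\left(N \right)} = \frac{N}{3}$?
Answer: $15656683096$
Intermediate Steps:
$j{\left(N \right)} = \frac{N}{3}$ ($j{\left(N \right)} = N \frac{1}{3} = \frac{N}{3}$)
$k{\left(u,A \right)} = -16 - 8 u$ ($k{\left(u,A \right)} = \left(\frac{1}{3} \cdot 6 + u\right) \left(-8\right) = \left(2 + u\right) \left(-8\right) = -16 - 8 u$)
$\left(81580 + 303228\right) \left(45791 + k{\left(636,O{\left(-10,5 \right)} \right)}\right) = \left(81580 + 303228\right) \left(45791 - 5104\right) = 384808 \left(45791 - 5104\right) = 384808 \cdot 40687 = 15656683096$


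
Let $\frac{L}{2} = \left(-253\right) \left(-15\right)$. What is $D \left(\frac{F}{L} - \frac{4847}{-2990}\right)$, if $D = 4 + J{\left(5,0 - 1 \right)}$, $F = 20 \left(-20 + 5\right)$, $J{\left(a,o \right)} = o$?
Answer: $\frac{156051}{32890} \approx 4.7446$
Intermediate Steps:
$F = -300$ ($F = 20 \left(-15\right) = -300$)
$L = 7590$ ($L = 2 \left(\left(-253\right) \left(-15\right)\right) = 2 \cdot 3795 = 7590$)
$D = 3$ ($D = 4 + \left(0 - 1\right) = 4 - 1 = 3$)
$D \left(\frac{F}{L} - \frac{4847}{-2990}\right) = 3 \left(- \frac{300}{7590} - \frac{4847}{-2990}\right) = 3 \left(\left(-300\right) \frac{1}{7590} - - \frac{4847}{2990}\right) = 3 \left(- \frac{10}{253} + \frac{4847}{2990}\right) = 3 \cdot \frac{52017}{32890} = \frac{156051}{32890}$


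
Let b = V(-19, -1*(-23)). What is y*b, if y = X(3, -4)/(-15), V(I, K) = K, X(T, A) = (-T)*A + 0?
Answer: -92/5 ≈ -18.400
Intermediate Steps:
X(T, A) = -A*T (X(T, A) = -A*T + 0 = -A*T)
b = 23 (b = -1*(-23) = 23)
y = -4/5 (y = -1*(-4)*3/(-15) = 12*(-1/15) = -4/5 ≈ -0.80000)
y*b = -4/5*23 = -92/5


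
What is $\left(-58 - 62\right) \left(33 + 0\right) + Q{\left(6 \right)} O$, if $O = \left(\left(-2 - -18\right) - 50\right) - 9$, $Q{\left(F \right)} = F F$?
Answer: $-5508$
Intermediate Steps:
$Q{\left(F \right)} = F^{2}$
$O = -43$ ($O = \left(\left(-2 + 18\right) - 50\right) - 9 = \left(16 - 50\right) - 9 = -34 - 9 = -43$)
$\left(-58 - 62\right) \left(33 + 0\right) + Q{\left(6 \right)} O = \left(-58 - 62\right) \left(33 + 0\right) + 6^{2} \left(-43\right) = \left(-120\right) 33 + 36 \left(-43\right) = -3960 - 1548 = -5508$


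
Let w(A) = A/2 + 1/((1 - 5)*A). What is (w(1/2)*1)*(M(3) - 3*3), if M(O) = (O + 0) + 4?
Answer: 1/2 ≈ 0.50000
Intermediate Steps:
M(O) = 4 + O (M(O) = O + 4 = 4 + O)
w(A) = A/2 - 1/(4*A) (w(A) = A*(1/2) + 1/((-4)*A) = A/2 - 1/(4*A))
(w(1/2)*1)*(M(3) - 3*3) = (((1/2)/2 - 1/(4*(1/2)))*1)*((4 + 3) - 3*3) = (((1/2)*(1/2) - 1/(4*1/2))*1)*(7 - 9) = ((1/4 - 1/4*2)*1)*(-2) = ((1/4 - 1/2)*1)*(-2) = -1/4*1*(-2) = -1/4*(-2) = 1/2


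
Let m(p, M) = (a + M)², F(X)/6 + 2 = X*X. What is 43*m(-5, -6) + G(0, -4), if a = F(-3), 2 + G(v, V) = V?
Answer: 55722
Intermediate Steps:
G(v, V) = -2 + V
F(X) = -12 + 6*X² (F(X) = -12 + 6*(X*X) = -12 + 6*X²)
a = 42 (a = -12 + 6*(-3)² = -12 + 6*9 = -12 + 54 = 42)
m(p, M) = (42 + M)²
43*m(-5, -6) + G(0, -4) = 43*(42 - 6)² + (-2 - 4) = 43*36² - 6 = 43*1296 - 6 = 55728 - 6 = 55722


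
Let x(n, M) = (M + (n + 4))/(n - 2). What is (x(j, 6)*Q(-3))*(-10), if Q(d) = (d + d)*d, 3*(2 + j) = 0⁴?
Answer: 360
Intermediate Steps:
j = -2 (j = -2 + (⅓)*0⁴ = -2 + (⅓)*0 = -2 + 0 = -2)
Q(d) = 2*d² (Q(d) = (2*d)*d = 2*d²)
x(n, M) = (4 + M + n)/(-2 + n) (x(n, M) = (M + (4 + n))/(-2 + n) = (4 + M + n)/(-2 + n))
(x(j, 6)*Q(-3))*(-10) = (((4 + 6 - 2)/(-2 - 2))*(2*(-3)²))*(-10) = ((8/(-4))*(2*9))*(-10) = (-¼*8*18)*(-10) = -2*18*(-10) = -36*(-10) = 360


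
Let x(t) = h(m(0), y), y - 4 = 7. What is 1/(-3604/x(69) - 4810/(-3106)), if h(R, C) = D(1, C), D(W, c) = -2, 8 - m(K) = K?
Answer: 1553/2800911 ≈ 0.00055446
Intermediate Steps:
y = 11 (y = 4 + 7 = 11)
m(K) = 8 - K
h(R, C) = -2
x(t) = -2
1/(-3604/x(69) - 4810/(-3106)) = 1/(-3604/(-2) - 4810/(-3106)) = 1/(-3604*(-½) - 4810*(-1/3106)) = 1/(1802 + 2405/1553) = 1/(2800911/1553) = 1553/2800911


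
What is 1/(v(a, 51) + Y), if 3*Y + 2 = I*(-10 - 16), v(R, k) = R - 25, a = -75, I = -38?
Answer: 3/686 ≈ 0.0043732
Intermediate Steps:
v(R, k) = -25 + R
Y = 986/3 (Y = -2/3 + (-38*(-10 - 16))/3 = -2/3 + (-38*(-26))/3 = -2/3 + (1/3)*988 = -2/3 + 988/3 = 986/3 ≈ 328.67)
1/(v(a, 51) + Y) = 1/((-25 - 75) + 986/3) = 1/(-100 + 986/3) = 1/(686/3) = 3/686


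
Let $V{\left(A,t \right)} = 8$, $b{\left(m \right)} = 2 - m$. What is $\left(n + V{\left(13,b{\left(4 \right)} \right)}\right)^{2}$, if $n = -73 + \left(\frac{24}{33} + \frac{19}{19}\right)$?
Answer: $\frac{484416}{121} \approx 4003.4$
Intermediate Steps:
$n = - \frac{784}{11}$ ($n = -73 + \left(24 \cdot \frac{1}{33} + 19 \cdot \frac{1}{19}\right) = -73 + \left(\frac{8}{11} + 1\right) = -73 + \frac{19}{11} = - \frac{784}{11} \approx -71.273$)
$\left(n + V{\left(13,b{\left(4 \right)} \right)}\right)^{2} = \left(- \frac{784}{11} + 8\right)^{2} = \left(- \frac{696}{11}\right)^{2} = \frac{484416}{121}$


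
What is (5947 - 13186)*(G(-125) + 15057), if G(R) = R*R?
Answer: -222106998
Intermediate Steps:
G(R) = R²
(5947 - 13186)*(G(-125) + 15057) = (5947 - 13186)*((-125)² + 15057) = -7239*(15625 + 15057) = -7239*30682 = -222106998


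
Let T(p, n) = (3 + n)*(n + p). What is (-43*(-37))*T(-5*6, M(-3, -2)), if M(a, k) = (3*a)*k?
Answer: -400932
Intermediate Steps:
M(a, k) = 3*a*k
(-43*(-37))*T(-5*6, M(-3, -2)) = (-43*(-37))*((3*(-3)*(-2))² + 3*(3*(-3)*(-2)) + 3*(-5*6) + (3*(-3)*(-2))*(-5*6)) = 1591*(18² + 3*18 + 3*(-30) + 18*(-30)) = 1591*(324 + 54 - 90 - 540) = 1591*(-252) = -400932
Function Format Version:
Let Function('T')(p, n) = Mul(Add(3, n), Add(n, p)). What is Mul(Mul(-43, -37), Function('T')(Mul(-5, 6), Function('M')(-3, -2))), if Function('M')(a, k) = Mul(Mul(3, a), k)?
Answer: -400932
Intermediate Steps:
Function('M')(a, k) = Mul(3, a, k)
Mul(Mul(-43, -37), Function('T')(Mul(-5, 6), Function('M')(-3, -2))) = Mul(Mul(-43, -37), Add(Pow(Mul(3, -3, -2), 2), Mul(3, Mul(3, -3, -2)), Mul(3, Mul(-5, 6)), Mul(Mul(3, -3, -2), Mul(-5, 6)))) = Mul(1591, Add(Pow(18, 2), Mul(3, 18), Mul(3, -30), Mul(18, -30))) = Mul(1591, Add(324, 54, -90, -540)) = Mul(1591, -252) = -400932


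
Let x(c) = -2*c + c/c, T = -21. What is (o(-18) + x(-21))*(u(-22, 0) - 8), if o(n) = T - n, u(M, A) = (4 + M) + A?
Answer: -1040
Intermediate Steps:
u(M, A) = 4 + A + M
o(n) = -21 - n
x(c) = 1 - 2*c (x(c) = -2*c + 1 = 1 - 2*c)
(o(-18) + x(-21))*(u(-22, 0) - 8) = ((-21 - 1*(-18)) + (1 - 2*(-21)))*((4 + 0 - 22) - 8) = ((-21 + 18) + (1 + 42))*(-18 - 8) = (-3 + 43)*(-26) = 40*(-26) = -1040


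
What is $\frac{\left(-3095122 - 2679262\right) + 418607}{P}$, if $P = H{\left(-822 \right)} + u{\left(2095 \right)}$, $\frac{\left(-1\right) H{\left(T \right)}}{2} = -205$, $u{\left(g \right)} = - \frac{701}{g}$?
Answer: $- \frac{28121185}{2151} \approx -13074.0$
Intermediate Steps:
$H{\left(T \right)} = 410$ ($H{\left(T \right)} = \left(-2\right) \left(-205\right) = 410$)
$P = \frac{858249}{2095}$ ($P = 410 - \frac{701}{2095} = \frac{858249}{2095} \approx 409.67$)
$\frac{\left(-3095122 - 2679262\right) + 418607}{P} = \frac{\left(-3095122 - 2679262\right) + 418607}{\frac{858249}{2095}} = \left(-5774384 + 418607\right) \frac{2095}{858249} = \left(-5355777\right) \frac{2095}{858249} = - \frac{28121185}{2151}$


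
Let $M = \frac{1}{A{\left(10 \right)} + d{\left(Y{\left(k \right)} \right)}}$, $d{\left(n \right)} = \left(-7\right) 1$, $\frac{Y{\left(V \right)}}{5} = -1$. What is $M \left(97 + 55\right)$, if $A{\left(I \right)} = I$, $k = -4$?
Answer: $\frac{152}{3} \approx 50.667$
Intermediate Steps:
$Y{\left(V \right)} = -5$ ($Y{\left(V \right)} = 5 \left(-1\right) = -5$)
$d{\left(n \right)} = -7$
$M = \frac{1}{3}$ ($M = \frac{1}{10 - 7} = \frac{1}{3} \approx 0.33333$)
$M \left(97 + 55\right) = \frac{97 + 55}{3} = \frac{1}{3} \cdot 152 = \frac{152}{3}$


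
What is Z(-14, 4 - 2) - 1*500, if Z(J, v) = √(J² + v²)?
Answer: -500 + 10*√2 ≈ -485.86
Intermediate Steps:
Z(-14, 4 - 2) - 1*500 = √((-14)² + (4 - 2)²) - 1*500 = √(196 + 2²) - 500 = √(196 + 4) - 500 = √200 - 500 = 10*√2 - 500 = -500 + 10*√2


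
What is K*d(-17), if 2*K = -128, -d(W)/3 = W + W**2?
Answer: 52224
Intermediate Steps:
d(W) = -3*W - 3*W**2 (d(W) = -3*(W + W**2) = -3*W - 3*W**2)
K = -64 (K = (1/2)*(-128) = -64)
K*d(-17) = -(-192)*(-17)*(1 - 17) = -(-192)*(-17)*(-16) = -64*(-816) = 52224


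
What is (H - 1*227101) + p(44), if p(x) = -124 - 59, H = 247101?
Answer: 19817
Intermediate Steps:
p(x) = -183
(H - 1*227101) + p(44) = (247101 - 1*227101) - 183 = (247101 - 227101) - 183 = 20000 - 183 = 19817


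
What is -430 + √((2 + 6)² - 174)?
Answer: -430 + I*√110 ≈ -430.0 + 10.488*I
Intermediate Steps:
-430 + √((2 + 6)² - 174) = -430 + √(8² - 174) = -430 + √(64 - 174) = -430 + √(-110) = -430 + I*√110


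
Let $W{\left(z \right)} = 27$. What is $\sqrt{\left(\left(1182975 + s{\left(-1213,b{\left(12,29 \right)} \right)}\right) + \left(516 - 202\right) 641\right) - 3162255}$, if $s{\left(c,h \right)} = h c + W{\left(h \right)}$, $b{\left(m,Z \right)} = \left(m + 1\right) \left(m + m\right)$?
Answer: $i \sqrt{2156435} \approx 1468.5 i$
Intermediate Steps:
$b{\left(m,Z \right)} = 2 m \left(1 + m\right)$ ($b{\left(m,Z \right)} = \left(1 + m\right) 2 m = 2 m \left(1 + m\right)$)
$s{\left(c,h \right)} = 27 + c h$ ($s{\left(c,h \right)} = h c + 27 = c h + 27 = 27 + c h$)
$\sqrt{\left(\left(1182975 + s{\left(-1213,b{\left(12,29 \right)} \right)}\right) + \left(516 - 202\right) 641\right) - 3162255} = \sqrt{\left(\left(1182975 + \left(27 - 1213 \cdot 2 \cdot 12 \left(1 + 12\right)\right)\right) + \left(516 - 202\right) 641\right) - 3162255} = \sqrt{\left(\left(1182975 + \left(27 - 1213 \cdot 2 \cdot 12 \cdot 13\right)\right) + 314 \cdot 641\right) - 3162255} = \sqrt{\left(\left(1182975 + \left(27 - 378456\right)\right) + 201274\right) - 3162255} = \sqrt{\left(\left(1182975 - 378429\right) + 201274\right) - 3162255} = \sqrt{\left(804546 + 201274\right) - 3162255} = \sqrt{1005820 - 3162255} = \sqrt{-2156435} = i \sqrt{2156435}$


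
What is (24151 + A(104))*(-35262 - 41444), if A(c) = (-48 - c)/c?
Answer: -24081388464/13 ≈ -1.8524e+9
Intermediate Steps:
A(c) = (-48 - c)/c
(24151 + A(104))*(-35262 - 41444) = (24151 + (-48 - 1*104)/104)*(-35262 - 41444) = (24151 + (-48 - 104)/104)*(-76706) = (24151 + (1/104)*(-152))*(-76706) = (24151 - 19/13)*(-76706) = (313944/13)*(-76706) = -24081388464/13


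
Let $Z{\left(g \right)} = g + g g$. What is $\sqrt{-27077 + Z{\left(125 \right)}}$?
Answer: $i \sqrt{11327} \approx 106.43 i$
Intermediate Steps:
$Z{\left(g \right)} = g + g^{2}$
$\sqrt{-27077 + Z{\left(125 \right)}} = \sqrt{-27077 + 125 \left(1 + 125\right)} = \sqrt{-27077 + 125 \cdot 126} = \sqrt{-27077 + 15750} = \sqrt{-11327} = i \sqrt{11327}$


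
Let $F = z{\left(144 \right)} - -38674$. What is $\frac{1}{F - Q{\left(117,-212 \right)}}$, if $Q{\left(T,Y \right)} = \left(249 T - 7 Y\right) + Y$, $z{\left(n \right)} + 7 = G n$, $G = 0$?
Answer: $\frac{1}{8262} \approx 0.00012104$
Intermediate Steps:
$z{\left(n \right)} = -7$ ($z{\left(n \right)} = -7 + 0 n = -7 + 0 = -7$)
$Q{\left(T,Y \right)} = - 6 Y + 249 T$ ($Q{\left(T,Y \right)} = \left(- 7 Y + 249 T\right) + Y = - 6 Y + 249 T$)
$F = 38667$ ($F = -7 - -38674 = -7 + 38674 = 38667$)
$\frac{1}{F - Q{\left(117,-212 \right)}} = \frac{1}{38667 - \left(\left(-6\right) \left(-212\right) + 249 \cdot 117\right)} = \frac{1}{38667 - \left(1272 + 29133\right)} = \frac{1}{38667 - 30405} = \frac{1}{8262}$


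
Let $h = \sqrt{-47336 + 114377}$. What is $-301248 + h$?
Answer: $-301248 + 3 \sqrt{7449} \approx -3.0099 \cdot 10^{5}$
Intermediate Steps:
$h = 3 \sqrt{7449}$ ($h = \sqrt{67041} = 3 \sqrt{7449} \approx 258.92$)
$-301248 + h = -301248 + 3 \sqrt{7449}$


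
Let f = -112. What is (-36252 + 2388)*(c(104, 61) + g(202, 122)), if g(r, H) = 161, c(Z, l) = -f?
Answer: -9244872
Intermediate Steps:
c(Z, l) = 112 (c(Z, l) = -1*(-112) = 112)
(-36252 + 2388)*(c(104, 61) + g(202, 122)) = (-36252 + 2388)*(112 + 161) = -33864*273 = -9244872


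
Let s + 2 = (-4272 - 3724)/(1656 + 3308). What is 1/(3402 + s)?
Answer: 1241/4217401 ≈ 0.00029426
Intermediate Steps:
s = -4481/1241 (s = -2 + (-4272 - 3724)/(1656 + 3308) = -2 - 7996/4964 = -2 - 7996*1/4964 = -2 - 1999/1241 = -4481/1241 ≈ -3.6108)
1/(3402 + s) = 1/(3402 - 4481/1241) = 1/(4217401/1241) = 1241/4217401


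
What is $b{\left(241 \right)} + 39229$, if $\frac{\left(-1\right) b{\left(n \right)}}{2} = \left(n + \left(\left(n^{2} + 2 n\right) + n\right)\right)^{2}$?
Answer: $-6972584821$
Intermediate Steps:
$b{\left(n \right)} = - 2 \left(n^{2} + 4 n\right)^{2}$ ($b{\left(n \right)} = - 2 \left(n + \left(\left(n^{2} + 2 n\right) + n\right)\right)^{2} = - 2 \left(n + \left(n^{2} + 3 n\right)\right)^{2} = - 2 \left(n^{2} + 4 n\right)^{2}$)
$b{\left(241 \right)} + 39229 = - 2 \cdot 241^{2} \left(4 + 241\right)^{2} + 39229 = \left(-2\right) 58081 \cdot 245^{2} + 39229 = \left(-2\right) 58081 \cdot 60025 + 39229 = -6972624050 + 39229 = -6972584821$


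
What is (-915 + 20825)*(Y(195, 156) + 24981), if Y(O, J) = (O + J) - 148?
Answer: 501413440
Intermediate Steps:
Y(O, J) = -148 + J + O (Y(O, J) = (J + O) - 148 = -148 + J + O)
(-915 + 20825)*(Y(195, 156) + 24981) = (-915 + 20825)*((-148 + 156 + 195) + 24981) = 19910*(203 + 24981) = 19910*25184 = 501413440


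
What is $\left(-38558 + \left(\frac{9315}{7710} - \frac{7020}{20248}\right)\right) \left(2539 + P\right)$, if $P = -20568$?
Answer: $\frac{452169956344612}{650467} \approx 6.9515 \cdot 10^{8}$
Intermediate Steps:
$\left(-38558 + \left(\frac{9315}{7710} - \frac{7020}{20248}\right)\right) \left(2539 + P\right) = \left(-38558 + \left(\frac{9315}{7710} - \frac{7020}{20248}\right)\right) \left(2539 - 20568\right) = \left(-38558 + \left(9315 \cdot \frac{1}{7710} - \frac{1755}{5062}\right)\right) \left(-18029\right) = \left(-38558 + \left(\frac{621}{514} - \frac{1755}{5062}\right)\right) \left(-18029\right) = \left(-38558 + \frac{560358}{650467}\right) \left(-18029\right) = \left(- \frac{25080146228}{650467}\right) \left(-18029\right) = \frac{452169956344612}{650467}$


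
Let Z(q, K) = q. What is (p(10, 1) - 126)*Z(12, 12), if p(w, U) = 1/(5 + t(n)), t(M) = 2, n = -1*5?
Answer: -10572/7 ≈ -1510.3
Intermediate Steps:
n = -5
p(w, U) = ⅐ (p(w, U) = 1/(5 + 2) = 1/7 = ⅐)
(p(10, 1) - 126)*Z(12, 12) = (⅐ - 126)*12 = -881/7*12 = -10572/7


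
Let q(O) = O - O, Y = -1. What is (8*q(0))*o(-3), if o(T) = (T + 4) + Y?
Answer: 0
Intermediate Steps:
q(O) = 0
o(T) = 3 + T (o(T) = (T + 4) - 1 = (4 + T) - 1 = 3 + T)
(8*q(0))*o(-3) = (8*0)*(3 - 3) = 0*0 = 0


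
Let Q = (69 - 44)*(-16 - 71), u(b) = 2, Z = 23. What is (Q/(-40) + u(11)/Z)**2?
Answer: 100420441/33856 ≈ 2966.1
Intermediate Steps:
Q = -2175 (Q = 25*(-87) = -2175)
(Q/(-40) + u(11)/Z)**2 = (-2175/(-40) + 2/23)**2 = (-2175*(-1/40) + 2*(1/23))**2 = (435/8 + 2/23)**2 = (10021/184)**2 = 100420441/33856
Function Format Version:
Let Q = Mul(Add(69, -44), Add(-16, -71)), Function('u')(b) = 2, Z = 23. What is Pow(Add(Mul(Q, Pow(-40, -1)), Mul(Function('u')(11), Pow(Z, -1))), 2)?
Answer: Rational(100420441, 33856) ≈ 2966.1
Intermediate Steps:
Q = -2175 (Q = Mul(25, -87) = -2175)
Pow(Add(Mul(Q, Pow(-40, -1)), Mul(Function('u')(11), Pow(Z, -1))), 2) = Pow(Add(Mul(-2175, Pow(-40, -1)), Mul(2, Pow(23, -1))), 2) = Pow(Add(Mul(-2175, Rational(-1, 40)), Mul(2, Rational(1, 23))), 2) = Pow(Add(Rational(435, 8), Rational(2, 23)), 2) = Pow(Rational(10021, 184), 2) = Rational(100420441, 33856)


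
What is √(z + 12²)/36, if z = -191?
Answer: I*√47/36 ≈ 0.19043*I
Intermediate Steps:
√(z + 12²)/36 = √(-191 + 12²)/36 = √(-191 + 144)*(1/36) = √(-47)*(1/36) = (I*√47)*(1/36) = I*√47/36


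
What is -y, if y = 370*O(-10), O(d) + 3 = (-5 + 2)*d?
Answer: -9990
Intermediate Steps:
O(d) = -3 - 3*d (O(d) = -3 + (-5 + 2)*d = -3 - 3*d)
y = 9990 (y = 370*(-3 - 3*(-10)) = 370*(-3 + 30) = 370*27 = 9990)
-y = -1*9990 = -9990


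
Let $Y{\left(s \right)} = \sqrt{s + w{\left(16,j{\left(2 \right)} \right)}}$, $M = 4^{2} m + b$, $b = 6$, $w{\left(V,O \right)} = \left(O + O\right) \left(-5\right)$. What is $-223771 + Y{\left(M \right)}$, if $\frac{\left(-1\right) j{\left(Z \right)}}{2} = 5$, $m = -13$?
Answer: $-223771 + i \sqrt{102} \approx -2.2377 \cdot 10^{5} + 10.1 i$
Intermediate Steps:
$j{\left(Z \right)} = -10$ ($j{\left(Z \right)} = \left(-2\right) 5 = -10$)
$w{\left(V,O \right)} = - 10 O$ ($w{\left(V,O \right)} = 2 O \left(-5\right) = - 10 O$)
$M = -202$ ($M = 4^{2} \left(-13\right) + 6 = 16 \left(-13\right) + 6 = -208 + 6 = -202$)
$Y{\left(s \right)} = \sqrt{100 + s}$ ($Y{\left(s \right)} = \sqrt{s - -100} = \sqrt{s + 100} = \sqrt{100 + s}$)
$-223771 + Y{\left(M \right)} = -223771 + \sqrt{100 - 202} = -223771 + \sqrt{-102} = -223771 + i \sqrt{102}$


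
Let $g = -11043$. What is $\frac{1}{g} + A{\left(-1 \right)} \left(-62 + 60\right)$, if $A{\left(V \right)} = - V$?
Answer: $- \frac{22087}{11043} \approx -2.0001$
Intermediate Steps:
$\frac{1}{g} + A{\left(-1 \right)} \left(-62 + 60\right) = \frac{1}{-11043} + \left(-1\right) \left(-1\right) \left(-62 + 60\right) = - \frac{1}{11043} + 1 \left(-2\right) = - \frac{1}{11043} - 2 = - \frac{22087}{11043}$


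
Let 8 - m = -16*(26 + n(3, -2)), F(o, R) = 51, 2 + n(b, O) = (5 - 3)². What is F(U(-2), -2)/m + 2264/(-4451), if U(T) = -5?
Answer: -268461/676552 ≈ -0.39681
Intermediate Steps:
n(b, O) = 2 (n(b, O) = -2 + (5 - 3)² = -2 + 2² = -2 + 4 = 2)
m = 456 (m = 8 - (-16)*(26 + 2) = 8 - (-16)*28 = 8 - 1*(-448) = 8 + 448 = 456)
F(U(-2), -2)/m + 2264/(-4451) = 51/456 + 2264/(-4451) = 51*(1/456) + 2264*(-1/4451) = 17/152 - 2264/4451 = -268461/676552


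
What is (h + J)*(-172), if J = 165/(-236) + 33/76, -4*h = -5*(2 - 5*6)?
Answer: 6799504/1121 ≈ 6065.6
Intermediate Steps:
h = -35 (h = -(-5)*(2 - 5*6)/4 = -(-5)*(2 - 30)/4 = -(-5)*(-28)/4 = -1/4*140 = -35)
J = -297/1121 (J = 165*(-1/236) + 33*(1/76) = -165/236 + 33/76 = -297/1121 ≈ -0.26494)
(h + J)*(-172) = (-35 - 297/1121)*(-172) = -39532/1121*(-172) = 6799504/1121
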